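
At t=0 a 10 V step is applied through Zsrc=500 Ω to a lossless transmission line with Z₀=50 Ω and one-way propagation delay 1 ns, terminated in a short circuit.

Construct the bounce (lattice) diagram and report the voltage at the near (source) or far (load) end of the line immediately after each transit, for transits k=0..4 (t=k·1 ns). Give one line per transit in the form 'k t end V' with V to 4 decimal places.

Γ_L=-1.000000, Γ_S=0.818182; launch V₁=10·50/550=0.909091
k=0 src: V=0.9091
k=1 load: inc=0.909091, refl=0.909091·-1.000000=-0.9091; V=0.000000+0.909091+-0.909091=0.0000
k=2 src: inc=-0.909091, refl=-0.909091·0.818182=-0.7438; V=0.909091+-0.909091+-0.743802=-0.7438
k=3 load: inc=-0.743802, refl=-0.743802·-1.000000=0.7438; V=0.000000+-0.743802+0.743802=0.0000
k=4 src: inc=0.743802, refl=0.743802·0.818182=0.6086; V=-0.743802+0.743802+0.608565=0.6086

0 0 source 0.9091
1 1 load 0.0000
2 2 source -0.7438
3 3 load 0.0000
4 4 source 0.6086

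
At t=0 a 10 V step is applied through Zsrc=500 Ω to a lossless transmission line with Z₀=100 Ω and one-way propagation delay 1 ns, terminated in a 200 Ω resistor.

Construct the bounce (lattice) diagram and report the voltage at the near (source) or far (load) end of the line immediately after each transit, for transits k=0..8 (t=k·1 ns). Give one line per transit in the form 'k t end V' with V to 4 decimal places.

0 0 source 1.6667
1 1 load 2.2222
2 2 source 2.5926
3 3 load 2.7160
4 4 source 2.7984
5 5 load 2.8258
6 6 source 2.8441
7 7 load 2.8502
8 8 source 2.8542

Γ_L=0.333333, Γ_S=0.666667; launch V₁=10·100/600=1.666667
k=0 src: V=1.6667
k=1 load: inc=1.666667, refl=1.666667·0.333333=0.5556; V=0.000000+1.666667+0.555556=2.2222
k=2 src: inc=0.555556, refl=0.555556·0.666667=0.3704; V=1.666667+0.555556+0.370370=2.5926
k=3 load: inc=0.370370, refl=0.370370·0.333333=0.1235; V=2.222222+0.370370+0.123457=2.7160
k=4 src: inc=0.123457, refl=0.123457·0.666667=0.0823; V=2.592593+0.123457+0.082305=2.7984
k=5 load: inc=0.082305, refl=0.082305·0.333333=0.0274; V=2.716049+0.082305+0.027435=2.8258
k=6 src: inc=0.027435, refl=0.027435·0.666667=0.0183; V=2.798354+0.027435+0.018290=2.8441
k=7 load: inc=0.018290, refl=0.018290·0.333333=0.0061; V=2.825789+0.018290+0.006097=2.8502
k=8 src: inc=0.006097, refl=0.006097·0.666667=0.0041; V=2.844079+0.006097+0.004064=2.8542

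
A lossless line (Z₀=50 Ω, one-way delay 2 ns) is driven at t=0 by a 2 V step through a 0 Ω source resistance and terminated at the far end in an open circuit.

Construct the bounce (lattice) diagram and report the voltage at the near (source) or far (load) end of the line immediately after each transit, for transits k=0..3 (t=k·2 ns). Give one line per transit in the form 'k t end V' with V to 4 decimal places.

0 0 source 2.0000
1 2 load 4.0000
2 4 source 2.0000
3 6 load 0.0000

Γ_L=1.000000, Γ_S=-1.000000; launch V₁=2·50/50=2.000000
k=0 src: V=2.0000
k=1 load: inc=2.000000, refl=2.000000·1.000000=2.0000; V=0.000000+2.000000+2.000000=4.0000
k=2 src: inc=2.000000, refl=2.000000·-1.000000=-2.0000; V=2.000000+2.000000+-2.000000=2.0000
k=3 load: inc=-2.000000, refl=-2.000000·1.000000=-2.0000; V=4.000000+-2.000000+-2.000000=0.0000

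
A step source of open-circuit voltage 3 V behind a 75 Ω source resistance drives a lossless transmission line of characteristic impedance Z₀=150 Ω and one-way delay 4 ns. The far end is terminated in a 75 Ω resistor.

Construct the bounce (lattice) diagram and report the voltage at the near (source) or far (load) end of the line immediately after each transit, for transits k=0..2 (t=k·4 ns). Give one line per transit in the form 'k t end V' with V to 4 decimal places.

Γ_L=-0.333333, Γ_S=-0.333333; launch V₁=3·150/225=2.000000
k=0 src: V=2.0000
k=1 load: inc=2.000000, refl=2.000000·-0.333333=-0.6667; V=0.000000+2.000000+-0.666667=1.3333
k=2 src: inc=-0.666667, refl=-0.666667·-0.333333=0.2222; V=2.000000+-0.666667+0.222222=1.5556

0 0 source 2.0000
1 4 load 1.3333
2 8 source 1.5556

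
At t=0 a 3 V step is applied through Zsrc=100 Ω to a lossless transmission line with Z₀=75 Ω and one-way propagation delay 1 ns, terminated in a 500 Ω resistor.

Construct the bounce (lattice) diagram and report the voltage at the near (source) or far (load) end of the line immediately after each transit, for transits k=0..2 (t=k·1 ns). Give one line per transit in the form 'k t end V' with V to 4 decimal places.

Γ_L=0.739130, Γ_S=0.142857; launch V₁=3·75/175=1.285714
k=0 src: V=1.2857
k=1 load: inc=1.285714, refl=1.285714·0.739130=0.9503; V=0.000000+1.285714+0.950311=2.2360
k=2 src: inc=0.950311, refl=0.950311·0.142857=0.1358; V=1.285714+0.950311+0.135759=2.3718

0 0 source 1.2857
1 1 load 2.2360
2 2 source 2.3718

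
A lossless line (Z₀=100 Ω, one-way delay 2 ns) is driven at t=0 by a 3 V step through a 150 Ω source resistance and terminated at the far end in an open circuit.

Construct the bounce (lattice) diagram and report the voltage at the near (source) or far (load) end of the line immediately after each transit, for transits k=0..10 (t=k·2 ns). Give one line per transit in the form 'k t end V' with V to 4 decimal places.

0 0 source 1.2000
1 2 load 2.4000
2 4 source 2.6400
3 6 load 2.8800
4 8 source 2.9280
5 10 load 2.9760
6 12 source 2.9856
7 14 load 2.9952
8 16 source 2.9971
9 18 load 2.9990
10 20 source 2.9994

Γ_L=1.000000, Γ_S=0.200000; launch V₁=3·100/250=1.200000
k=0 src: V=1.2000
k=1 load: inc=1.200000, refl=1.200000·1.000000=1.2000; V=0.000000+1.200000+1.200000=2.4000
k=2 src: inc=1.200000, refl=1.200000·0.200000=0.2400; V=1.200000+1.200000+0.240000=2.6400
k=3 load: inc=0.240000, refl=0.240000·1.000000=0.2400; V=2.400000+0.240000+0.240000=2.8800
k=4 src: inc=0.240000, refl=0.240000·0.200000=0.0480; V=2.640000+0.240000+0.048000=2.9280
k=5 load: inc=0.048000, refl=0.048000·1.000000=0.0480; V=2.880000+0.048000+0.048000=2.9760
k=6 src: inc=0.048000, refl=0.048000·0.200000=0.0096; V=2.928000+0.048000+0.009600=2.9856
k=7 load: inc=0.009600, refl=0.009600·1.000000=0.0096; V=2.976000+0.009600+0.009600=2.9952
k=8 src: inc=0.009600, refl=0.009600·0.200000=0.0019; V=2.985600+0.009600+0.001920=2.9971
k=9 load: inc=0.001920, refl=0.001920·1.000000=0.0019; V=2.995200+0.001920+0.001920=2.9990
k=10 src: inc=0.001920, refl=0.001920·0.200000=0.0004; V=2.997120+0.001920+0.000384=2.9994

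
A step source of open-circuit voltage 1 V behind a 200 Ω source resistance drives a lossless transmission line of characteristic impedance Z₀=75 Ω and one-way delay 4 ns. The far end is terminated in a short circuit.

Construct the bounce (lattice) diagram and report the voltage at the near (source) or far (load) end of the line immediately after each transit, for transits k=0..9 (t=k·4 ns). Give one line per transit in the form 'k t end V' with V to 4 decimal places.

Γ_L=-1.000000, Γ_S=0.454545; launch V₁=1·75/275=0.272727
k=0 src: V=0.2727
k=1 load: inc=0.272727, refl=0.272727·-1.000000=-0.2727; V=0.000000+0.272727+-0.272727=0.0000
k=2 src: inc=-0.272727, refl=-0.272727·0.454545=-0.1240; V=0.272727+-0.272727+-0.123967=-0.1240
k=3 load: inc=-0.123967, refl=-0.123967·-1.000000=0.1240; V=0.000000+-0.123967+0.123967=0.0000
k=4 src: inc=0.123967, refl=0.123967·0.454545=0.0563; V=-0.123967+0.123967+0.056349=0.0563
k=5 load: inc=0.056349, refl=0.056349·-1.000000=-0.0563; V=0.000000+0.056349+-0.056349=0.0000
k=6 src: inc=-0.056349, refl=-0.056349·0.454545=-0.0256; V=0.056349+-0.056349+-0.025613=-0.0256
k=7 load: inc=-0.025613, refl=-0.025613·-1.000000=0.0256; V=0.000000+-0.025613+0.025613=0.0000
k=8 src: inc=0.025613, refl=0.025613·0.454545=0.0116; V=-0.025613+0.025613+0.011642=0.0116
k=9 load: inc=0.011642, refl=0.011642·-1.000000=-0.0116; V=0.000000+0.011642+-0.011642=0.0000

0 0 source 0.2727
1 4 load 0.0000
2 8 source -0.1240
3 12 load 0.0000
4 16 source 0.0563
5 20 load 0.0000
6 24 source -0.0256
7 28 load 0.0000
8 32 source 0.0116
9 36 load 0.0000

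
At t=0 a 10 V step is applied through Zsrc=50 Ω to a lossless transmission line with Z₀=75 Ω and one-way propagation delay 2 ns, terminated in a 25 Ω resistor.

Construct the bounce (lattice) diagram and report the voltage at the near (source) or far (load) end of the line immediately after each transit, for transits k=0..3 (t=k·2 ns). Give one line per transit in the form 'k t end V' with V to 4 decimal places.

0 0 source 6.0000
1 2 load 3.0000
2 4 source 3.6000
3 6 load 3.3000

Γ_L=-0.500000, Γ_S=-0.200000; launch V₁=10·75/125=6.000000
k=0 src: V=6.0000
k=1 load: inc=6.000000, refl=6.000000·-0.500000=-3.0000; V=0.000000+6.000000+-3.000000=3.0000
k=2 src: inc=-3.000000, refl=-3.000000·-0.200000=0.6000; V=6.000000+-3.000000+0.600000=3.6000
k=3 load: inc=0.600000, refl=0.600000·-0.500000=-0.3000; V=3.000000+0.600000+-0.300000=3.3000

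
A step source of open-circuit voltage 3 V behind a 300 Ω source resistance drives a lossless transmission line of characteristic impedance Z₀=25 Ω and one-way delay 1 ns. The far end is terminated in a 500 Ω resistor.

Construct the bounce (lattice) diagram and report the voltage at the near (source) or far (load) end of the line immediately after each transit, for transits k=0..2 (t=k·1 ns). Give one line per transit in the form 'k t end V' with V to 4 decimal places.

Γ_L=0.904762, Γ_S=0.846154; launch V₁=3·25/325=0.230769
k=0 src: V=0.2308
k=1 load: inc=0.230769, refl=0.230769·0.904762=0.2088; V=0.000000+0.230769+0.208791=0.4396
k=2 src: inc=0.208791, refl=0.208791·0.846154=0.1767; V=0.230769+0.208791+0.176669=0.6162

0 0 source 0.2308
1 1 load 0.4396
2 2 source 0.6162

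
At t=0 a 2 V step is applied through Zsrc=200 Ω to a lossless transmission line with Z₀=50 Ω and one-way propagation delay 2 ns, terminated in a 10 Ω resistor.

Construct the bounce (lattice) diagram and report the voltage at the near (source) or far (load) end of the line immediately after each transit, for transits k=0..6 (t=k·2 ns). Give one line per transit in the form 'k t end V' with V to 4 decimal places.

Γ_L=-0.666667, Γ_S=0.600000; launch V₁=2·50/250=0.400000
k=0 src: V=0.4000
k=1 load: inc=0.400000, refl=0.400000·-0.666667=-0.2667; V=0.000000+0.400000+-0.266667=0.1333
k=2 src: inc=-0.266667, refl=-0.266667·0.600000=-0.1600; V=0.400000+-0.266667+-0.160000=-0.0267
k=3 load: inc=-0.160000, refl=-0.160000·-0.666667=0.1067; V=0.133333+-0.160000+0.106667=0.0800
k=4 src: inc=0.106667, refl=0.106667·0.600000=0.0640; V=-0.026667+0.106667+0.064000=0.1440
k=5 load: inc=0.064000, refl=0.064000·-0.666667=-0.0427; V=0.080000+0.064000+-0.042667=0.1013
k=6 src: inc=-0.042667, refl=-0.042667·0.600000=-0.0256; V=0.144000+-0.042667+-0.025600=0.0757

0 0 source 0.4000
1 2 load 0.1333
2 4 source -0.0267
3 6 load 0.0800
4 8 source 0.1440
5 10 load 0.1013
6 12 source 0.0757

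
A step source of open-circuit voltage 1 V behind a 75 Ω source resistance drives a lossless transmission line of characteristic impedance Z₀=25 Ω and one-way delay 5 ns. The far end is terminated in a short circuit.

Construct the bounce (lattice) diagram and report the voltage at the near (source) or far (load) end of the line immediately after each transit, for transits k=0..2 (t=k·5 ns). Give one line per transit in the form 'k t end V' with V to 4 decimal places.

Γ_L=-1.000000, Γ_S=0.500000; launch V₁=1·25/100=0.250000
k=0 src: V=0.2500
k=1 load: inc=0.250000, refl=0.250000·-1.000000=-0.2500; V=0.000000+0.250000+-0.250000=0.0000
k=2 src: inc=-0.250000, refl=-0.250000·0.500000=-0.1250; V=0.250000+-0.250000+-0.125000=-0.1250

0 0 source 0.2500
1 5 load 0.0000
2 10 source -0.1250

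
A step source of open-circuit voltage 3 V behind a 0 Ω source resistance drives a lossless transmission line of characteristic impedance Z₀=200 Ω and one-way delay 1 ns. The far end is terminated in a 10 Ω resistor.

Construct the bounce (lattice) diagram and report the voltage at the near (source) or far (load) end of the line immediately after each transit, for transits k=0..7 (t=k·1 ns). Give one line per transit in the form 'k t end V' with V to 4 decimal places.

Γ_L=-0.904762, Γ_S=-1.000000; launch V₁=3·200/200=3.000000
k=0 src: V=3.0000
k=1 load: inc=3.000000, refl=3.000000·-0.904762=-2.7143; V=0.000000+3.000000+-2.714286=0.2857
k=2 src: inc=-2.714286, refl=-2.714286·-1.000000=2.7143; V=3.000000+-2.714286+2.714286=3.0000
k=3 load: inc=2.714286, refl=2.714286·-0.904762=-2.4558; V=0.285714+2.714286+-2.455782=0.5442
k=4 src: inc=-2.455782, refl=-2.455782·-1.000000=2.4558; V=3.000000+-2.455782+2.455782=3.0000
k=5 load: inc=2.455782, refl=2.455782·-0.904762=-2.2219; V=0.544218+2.455782+-2.221898=0.7781
k=6 src: inc=-2.221898, refl=-2.221898·-1.000000=2.2219; V=3.000000+-2.221898+2.221898=3.0000
k=7 load: inc=2.221898, refl=2.221898·-0.904762=-2.0103; V=0.778102+2.221898+-2.010289=0.9897

0 0 source 3.0000
1 1 load 0.2857
2 2 source 3.0000
3 3 load 0.5442
4 4 source 3.0000
5 5 load 0.7781
6 6 source 3.0000
7 7 load 0.9897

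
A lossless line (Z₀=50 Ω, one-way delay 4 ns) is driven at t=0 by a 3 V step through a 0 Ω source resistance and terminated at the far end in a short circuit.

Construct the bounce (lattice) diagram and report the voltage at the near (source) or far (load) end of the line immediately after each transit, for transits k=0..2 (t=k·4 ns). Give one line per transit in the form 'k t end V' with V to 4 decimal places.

0 0 source 3.0000
1 4 load 0.0000
2 8 source 3.0000

Γ_L=-1.000000, Γ_S=-1.000000; launch V₁=3·50/50=3.000000
k=0 src: V=3.0000
k=1 load: inc=3.000000, refl=3.000000·-1.000000=-3.0000; V=0.000000+3.000000+-3.000000=0.0000
k=2 src: inc=-3.000000, refl=-3.000000·-1.000000=3.0000; V=3.000000+-3.000000+3.000000=3.0000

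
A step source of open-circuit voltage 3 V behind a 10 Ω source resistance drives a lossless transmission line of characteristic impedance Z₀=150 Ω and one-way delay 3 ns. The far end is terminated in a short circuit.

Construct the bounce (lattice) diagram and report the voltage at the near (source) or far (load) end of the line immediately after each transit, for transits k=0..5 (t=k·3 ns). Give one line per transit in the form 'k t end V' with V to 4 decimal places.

Γ_L=-1.000000, Γ_S=-0.875000; launch V₁=3·150/160=2.812500
k=0 src: V=2.8125
k=1 load: inc=2.812500, refl=2.812500·-1.000000=-2.8125; V=0.000000+2.812500+-2.812500=0.0000
k=2 src: inc=-2.812500, refl=-2.812500·-0.875000=2.4609; V=2.812500+-2.812500+2.460938=2.4609
k=3 load: inc=2.460938, refl=2.460938·-1.000000=-2.4609; V=0.000000+2.460938+-2.460938=0.0000
k=4 src: inc=-2.460938, refl=-2.460938·-0.875000=2.1533; V=2.460938+-2.460938+2.153320=2.1533
k=5 load: inc=2.153320, refl=2.153320·-1.000000=-2.1533; V=0.000000+2.153320+-2.153320=0.0000

0 0 source 2.8125
1 3 load 0.0000
2 6 source 2.4609
3 9 load 0.0000
4 12 source 2.1533
5 15 load 0.0000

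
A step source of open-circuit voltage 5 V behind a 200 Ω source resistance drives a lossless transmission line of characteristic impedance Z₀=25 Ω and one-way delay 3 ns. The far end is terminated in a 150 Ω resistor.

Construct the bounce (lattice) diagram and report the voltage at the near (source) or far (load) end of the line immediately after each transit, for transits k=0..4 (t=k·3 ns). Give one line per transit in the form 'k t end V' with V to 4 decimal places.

0 0 source 0.5556
1 3 load 0.9524
2 6 source 1.2610
3 9 load 1.4815
4 12 source 1.6529

Γ_L=0.714286, Γ_S=0.777778; launch V₁=5·25/225=0.555556
k=0 src: V=0.5556
k=1 load: inc=0.555556, refl=0.555556·0.714286=0.3968; V=0.000000+0.555556+0.396825=0.9524
k=2 src: inc=0.396825, refl=0.396825·0.777778=0.3086; V=0.555556+0.396825+0.308642=1.2610
k=3 load: inc=0.308642, refl=0.308642·0.714286=0.2205; V=0.952381+0.308642+0.220459=1.4815
k=4 src: inc=0.220459, refl=0.220459·0.777778=0.1715; V=1.261023+0.220459+0.171468=1.6529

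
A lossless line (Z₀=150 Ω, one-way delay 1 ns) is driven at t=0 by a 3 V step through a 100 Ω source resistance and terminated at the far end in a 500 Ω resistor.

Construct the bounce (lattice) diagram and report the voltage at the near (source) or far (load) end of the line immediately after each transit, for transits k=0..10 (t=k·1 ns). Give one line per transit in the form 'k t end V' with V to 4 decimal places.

Γ_L=0.538462, Γ_S=-0.200000; launch V₁=3·150/250=1.800000
k=0 src: V=1.8000
k=1 load: inc=1.800000, refl=1.800000·0.538462=0.9692; V=0.000000+1.800000+0.969231=2.7692
k=2 src: inc=0.969231, refl=0.969231·-0.200000=-0.1938; V=1.800000+0.969231+-0.193846=2.5754
k=3 load: inc=-0.193846, refl=-0.193846·0.538462=-0.1044; V=2.769231+-0.193846+-0.104379=2.4710
k=4 src: inc=-0.104379, refl=-0.104379·-0.200000=0.0209; V=2.575385+-0.104379+0.020876=2.4919
k=5 load: inc=0.020876, refl=0.020876·0.538462=0.0112; V=2.471006+0.020876+0.011241=2.5031
k=6 src: inc=0.011241, refl=0.011241·-0.200000=-0.0022; V=2.491882+0.011241+-0.002248=2.5009
k=7 load: inc=-0.002248, refl=-0.002248·0.538462=-0.0012; V=2.503122+-0.002248+-0.001211=2.4997
k=8 src: inc=-0.001211, refl=-0.001211·-0.200000=0.0002; V=2.500874+-0.001211+0.000242=2.4999
k=9 load: inc=0.000242, refl=0.000242·0.538462=0.0001; V=2.499664+0.000242+0.000130=2.5000
k=10 src: inc=0.000130, refl=0.000130·-0.200000=-0.0000; V=2.499906+0.000130+-0.000026=2.5000

0 0 source 1.8000
1 1 load 2.7692
2 2 source 2.5754
3 3 load 2.4710
4 4 source 2.4919
5 5 load 2.5031
6 6 source 2.5009
7 7 load 2.4997
8 8 source 2.4999
9 9 load 2.5000
10 10 source 2.5000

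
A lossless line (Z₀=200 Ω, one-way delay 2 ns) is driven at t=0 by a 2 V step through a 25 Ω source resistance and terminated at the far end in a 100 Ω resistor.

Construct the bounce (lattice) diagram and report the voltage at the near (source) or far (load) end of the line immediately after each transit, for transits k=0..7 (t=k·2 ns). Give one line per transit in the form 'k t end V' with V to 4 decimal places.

Γ_L=-0.333333, Γ_S=-0.777778; launch V₁=2·200/225=1.777778
k=0 src: V=1.7778
k=1 load: inc=1.777778, refl=1.777778·-0.333333=-0.5926; V=0.000000+1.777778+-0.592593=1.1852
k=2 src: inc=-0.592593, refl=-0.592593·-0.777778=0.4609; V=1.777778+-0.592593+0.460905=1.6461
k=3 load: inc=0.460905, refl=0.460905·-0.333333=-0.1536; V=1.185185+0.460905+-0.153635=1.4925
k=4 src: inc=-0.153635, refl=-0.153635·-0.777778=0.1195; V=1.646091+-0.153635+0.119494=1.6119
k=5 load: inc=0.119494, refl=0.119494·-0.333333=-0.0398; V=1.492455+0.119494+-0.039831=1.5721
k=6 src: inc=-0.039831, refl=-0.039831·-0.777778=0.0310; V=1.611949+-0.039831+0.030980=1.6031
k=7 load: inc=0.030980, refl=0.030980·-0.333333=-0.0103; V=1.572118+0.030980+-0.010327=1.5928

0 0 source 1.7778
1 2 load 1.1852
2 4 source 1.6461
3 6 load 1.4925
4 8 source 1.6119
5 10 load 1.5721
6 12 source 1.6031
7 14 load 1.5928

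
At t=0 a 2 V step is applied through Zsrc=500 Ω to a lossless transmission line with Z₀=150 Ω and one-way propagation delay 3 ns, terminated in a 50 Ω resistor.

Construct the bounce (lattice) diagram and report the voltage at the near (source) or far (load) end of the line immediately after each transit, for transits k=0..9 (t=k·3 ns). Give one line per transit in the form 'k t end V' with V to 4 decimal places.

Γ_L=-0.500000, Γ_S=0.538462; launch V₁=2·150/650=0.461538
k=0 src: V=0.4615
k=1 load: inc=0.461538, refl=0.461538·-0.500000=-0.2308; V=0.000000+0.461538+-0.230769=0.2308
k=2 src: inc=-0.230769, refl=-0.230769·0.538462=-0.1243; V=0.461538+-0.230769+-0.124260=0.1065
k=3 load: inc=-0.124260, refl=-0.124260·-0.500000=0.0621; V=0.230769+-0.124260+0.062130=0.1686
k=4 src: inc=0.062130, refl=0.062130·0.538462=0.0335; V=0.106509+0.062130+0.033455=0.2021
k=5 load: inc=0.033455, refl=0.033455·-0.500000=-0.0167; V=0.168639+0.033455+-0.016727=0.1854
k=6 src: inc=-0.016727, refl=-0.016727·0.538462=-0.0090; V=0.202094+-0.016727+-0.009007=0.1764
k=7 load: inc=-0.009007, refl=-0.009007·-0.500000=0.0045; V=0.185366+-0.009007+0.004504=0.1809
k=8 src: inc=0.004504, refl=0.004504·0.538462=0.0024; V=0.176359+0.004504+0.002425=0.1833
k=9 load: inc=0.002425, refl=0.002425·-0.500000=-0.0012; V=0.180863+0.002425+-0.001212=0.1821

0 0 source 0.4615
1 3 load 0.2308
2 6 source 0.1065
3 9 load 0.1686
4 12 source 0.2021
5 15 load 0.1854
6 18 source 0.1764
7 21 load 0.1809
8 24 source 0.1833
9 27 load 0.1821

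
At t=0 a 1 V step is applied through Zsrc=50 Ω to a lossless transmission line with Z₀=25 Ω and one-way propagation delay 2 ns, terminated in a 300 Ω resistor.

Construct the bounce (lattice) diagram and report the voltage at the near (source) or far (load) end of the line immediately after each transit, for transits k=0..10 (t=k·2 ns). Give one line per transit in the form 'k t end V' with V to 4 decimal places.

Γ_L=0.846154, Γ_S=0.333333; launch V₁=1·25/75=0.333333
k=0 src: V=0.3333
k=1 load: inc=0.333333, refl=0.333333·0.846154=0.2821; V=0.000000+0.333333+0.282051=0.6154
k=2 src: inc=0.282051, refl=0.282051·0.333333=0.0940; V=0.333333+0.282051+0.094017=0.7094
k=3 load: inc=0.094017, refl=0.094017·0.846154=0.0796; V=0.615385+0.094017+0.079553=0.7890
k=4 src: inc=0.079553, refl=0.079553·0.333333=0.0265; V=0.709402+0.079553+0.026518=0.8155
k=5 load: inc=0.026518, refl=0.026518·0.846154=0.0224; V=0.788955+0.026518+0.022438=0.8379
k=6 src: inc=0.022438, refl=0.022438·0.333333=0.0075; V=0.815472+0.022438+0.007479=0.8454
k=7 load: inc=0.007479, refl=0.007479·0.846154=0.0063; V=0.837910+0.007479+0.006329=0.8517
k=8 src: inc=0.006329, refl=0.006329·0.333333=0.0021; V=0.845390+0.006329+0.002110=0.8538
k=9 load: inc=0.002110, refl=0.002110·0.846154=0.0018; V=0.851718+0.002110+0.001785=0.8556
k=10 src: inc=0.001785, refl=0.001785·0.333333=0.0006; V=0.853828+0.001785+0.000595=0.8562

0 0 source 0.3333
1 2 load 0.6154
2 4 source 0.7094
3 6 load 0.7890
4 8 source 0.8155
5 10 load 0.8379
6 12 source 0.8454
7 14 load 0.8517
8 16 source 0.8538
9 18 load 0.8556
10 20 source 0.8562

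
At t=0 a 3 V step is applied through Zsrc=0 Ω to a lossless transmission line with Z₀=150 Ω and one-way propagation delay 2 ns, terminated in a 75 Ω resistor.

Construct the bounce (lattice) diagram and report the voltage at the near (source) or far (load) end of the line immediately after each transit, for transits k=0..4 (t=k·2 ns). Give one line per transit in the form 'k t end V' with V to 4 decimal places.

0 0 source 3.0000
1 2 load 2.0000
2 4 source 3.0000
3 6 load 2.6667
4 8 source 3.0000

Γ_L=-0.333333, Γ_S=-1.000000; launch V₁=3·150/150=3.000000
k=0 src: V=3.0000
k=1 load: inc=3.000000, refl=3.000000·-0.333333=-1.0000; V=0.000000+3.000000+-1.000000=2.0000
k=2 src: inc=-1.000000, refl=-1.000000·-1.000000=1.0000; V=3.000000+-1.000000+1.000000=3.0000
k=3 load: inc=1.000000, refl=1.000000·-0.333333=-0.3333; V=2.000000+1.000000+-0.333333=2.6667
k=4 src: inc=-0.333333, refl=-0.333333·-1.000000=0.3333; V=3.000000+-0.333333+0.333333=3.0000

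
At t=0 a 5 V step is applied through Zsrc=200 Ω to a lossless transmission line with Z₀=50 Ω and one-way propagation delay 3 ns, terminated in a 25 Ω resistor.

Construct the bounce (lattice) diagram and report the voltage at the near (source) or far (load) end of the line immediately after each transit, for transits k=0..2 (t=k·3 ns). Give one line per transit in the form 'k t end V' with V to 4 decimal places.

Γ_L=-0.333333, Γ_S=0.600000; launch V₁=5·50/250=1.000000
k=0 src: V=1.0000
k=1 load: inc=1.000000, refl=1.000000·-0.333333=-0.3333; V=0.000000+1.000000+-0.333333=0.6667
k=2 src: inc=-0.333333, refl=-0.333333·0.600000=-0.2000; V=1.000000+-0.333333+-0.200000=0.4667

0 0 source 1.0000
1 3 load 0.6667
2 6 source 0.4667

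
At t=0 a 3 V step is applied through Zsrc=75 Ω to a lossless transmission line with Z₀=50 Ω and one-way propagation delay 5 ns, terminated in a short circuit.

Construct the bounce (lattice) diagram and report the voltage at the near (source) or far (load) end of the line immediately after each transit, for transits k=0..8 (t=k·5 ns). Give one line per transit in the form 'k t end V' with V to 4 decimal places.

Γ_L=-1.000000, Γ_S=0.200000; launch V₁=3·50/125=1.200000
k=0 src: V=1.2000
k=1 load: inc=1.200000, refl=1.200000·-1.000000=-1.2000; V=0.000000+1.200000+-1.200000=0.0000
k=2 src: inc=-1.200000, refl=-1.200000·0.200000=-0.2400; V=1.200000+-1.200000+-0.240000=-0.2400
k=3 load: inc=-0.240000, refl=-0.240000·-1.000000=0.2400; V=0.000000+-0.240000+0.240000=0.0000
k=4 src: inc=0.240000, refl=0.240000·0.200000=0.0480; V=-0.240000+0.240000+0.048000=0.0480
k=5 load: inc=0.048000, refl=0.048000·-1.000000=-0.0480; V=0.000000+0.048000+-0.048000=0.0000
k=6 src: inc=-0.048000, refl=-0.048000·0.200000=-0.0096; V=0.048000+-0.048000+-0.009600=-0.0096
k=7 load: inc=-0.009600, refl=-0.009600·-1.000000=0.0096; V=0.000000+-0.009600+0.009600=0.0000
k=8 src: inc=0.009600, refl=0.009600·0.200000=0.0019; V=-0.009600+0.009600+0.001920=0.0019

0 0 source 1.2000
1 5 load 0.0000
2 10 source -0.2400
3 15 load 0.0000
4 20 source 0.0480
5 25 load 0.0000
6 30 source -0.0096
7 35 load 0.0000
8 40 source 0.0019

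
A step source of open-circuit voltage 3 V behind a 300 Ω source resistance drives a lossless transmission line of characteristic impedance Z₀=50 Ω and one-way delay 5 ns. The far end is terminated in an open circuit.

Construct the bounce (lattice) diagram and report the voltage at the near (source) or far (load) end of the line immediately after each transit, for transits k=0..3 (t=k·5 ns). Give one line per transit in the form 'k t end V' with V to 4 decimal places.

Γ_L=1.000000, Γ_S=0.714286; launch V₁=3·50/350=0.428571
k=0 src: V=0.4286
k=1 load: inc=0.428571, refl=0.428571·1.000000=0.4286; V=0.000000+0.428571+0.428571=0.8571
k=2 src: inc=0.428571, refl=0.428571·0.714286=0.3061; V=0.428571+0.428571+0.306122=1.1633
k=3 load: inc=0.306122, refl=0.306122·1.000000=0.3061; V=0.857143+0.306122+0.306122=1.4694

0 0 source 0.4286
1 5 load 0.8571
2 10 source 1.1633
3 15 load 1.4694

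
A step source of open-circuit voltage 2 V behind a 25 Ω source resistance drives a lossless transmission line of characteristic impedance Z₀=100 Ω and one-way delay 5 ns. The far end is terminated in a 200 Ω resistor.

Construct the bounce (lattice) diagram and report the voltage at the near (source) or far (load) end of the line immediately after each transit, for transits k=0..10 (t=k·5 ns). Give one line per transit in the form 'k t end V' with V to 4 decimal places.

Γ_L=0.333333, Γ_S=-0.600000; launch V₁=2·100/125=1.600000
k=0 src: V=1.6000
k=1 load: inc=1.600000, refl=1.600000·0.333333=0.5333; V=0.000000+1.600000+0.533333=2.1333
k=2 src: inc=0.533333, refl=0.533333·-0.600000=-0.3200; V=1.600000+0.533333+-0.320000=1.8133
k=3 load: inc=-0.320000, refl=-0.320000·0.333333=-0.1067; V=2.133333+-0.320000+-0.106667=1.7067
k=4 src: inc=-0.106667, refl=-0.106667·-0.600000=0.0640; V=1.813333+-0.106667+0.064000=1.7707
k=5 load: inc=0.064000, refl=0.064000·0.333333=0.0213; V=1.706667+0.064000+0.021333=1.7920
k=6 src: inc=0.021333, refl=0.021333·-0.600000=-0.0128; V=1.770667+0.021333+-0.012800=1.7792
k=7 load: inc=-0.012800, refl=-0.012800·0.333333=-0.0043; V=1.792000+-0.012800+-0.004267=1.7749
k=8 src: inc=-0.004267, refl=-0.004267·-0.600000=0.0026; V=1.779200+-0.004267+0.002560=1.7775
k=9 load: inc=0.002560, refl=0.002560·0.333333=0.0009; V=1.774933+0.002560+0.000853=1.7783
k=10 src: inc=0.000853, refl=0.000853·-0.600000=-0.0005; V=1.777493+0.000853+-0.000512=1.7778

0 0 source 1.6000
1 5 load 2.1333
2 10 source 1.8133
3 15 load 1.7067
4 20 source 1.7707
5 25 load 1.7920
6 30 source 1.7792
7 35 load 1.7749
8 40 source 1.7775
9 45 load 1.7783
10 50 source 1.7778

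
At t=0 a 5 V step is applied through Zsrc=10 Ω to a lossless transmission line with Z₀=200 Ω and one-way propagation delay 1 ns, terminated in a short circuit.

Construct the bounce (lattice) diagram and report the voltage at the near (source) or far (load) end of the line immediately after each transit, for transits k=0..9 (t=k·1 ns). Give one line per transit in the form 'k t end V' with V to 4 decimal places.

0 0 source 4.7619
1 1 load 0.0000
2 2 source 4.3084
3 3 load 0.0000
4 4 source 3.8981
5 5 load 0.0000
6 6 source 3.5268
7 7 load 0.0000
8 8 source 3.1909
9 9 load 0.0000

Γ_L=-1.000000, Γ_S=-0.904762; launch V₁=5·200/210=4.761905
k=0 src: V=4.7619
k=1 load: inc=4.761905, refl=4.761905·-1.000000=-4.7619; V=0.000000+4.761905+-4.761905=0.0000
k=2 src: inc=-4.761905, refl=-4.761905·-0.904762=4.3084; V=4.761905+-4.761905+4.308390=4.3084
k=3 load: inc=4.308390, refl=4.308390·-1.000000=-4.3084; V=0.000000+4.308390+-4.308390=0.0000
k=4 src: inc=-4.308390, refl=-4.308390·-0.904762=3.8981; V=4.308390+-4.308390+3.898067=3.8981
k=5 load: inc=3.898067, refl=3.898067·-1.000000=-3.8981; V=0.000000+3.898067+-3.898067=0.0000
k=6 src: inc=-3.898067, refl=-3.898067·-0.904762=3.5268; V=3.898067+-3.898067+3.526823=3.5268
k=7 load: inc=3.526823, refl=3.526823·-1.000000=-3.5268; V=0.000000+3.526823+-3.526823=0.0000
k=8 src: inc=-3.526823, refl=-3.526823·-0.904762=3.1909; V=3.526823+-3.526823+3.190935=3.1909
k=9 load: inc=3.190935, refl=3.190935·-1.000000=-3.1909; V=0.000000+3.190935+-3.190935=0.0000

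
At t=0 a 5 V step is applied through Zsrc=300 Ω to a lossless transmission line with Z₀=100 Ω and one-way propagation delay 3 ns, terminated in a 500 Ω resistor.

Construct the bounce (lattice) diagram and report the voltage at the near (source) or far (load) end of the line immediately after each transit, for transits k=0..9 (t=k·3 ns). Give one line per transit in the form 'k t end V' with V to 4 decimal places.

0 0 source 1.2500
1 3 load 2.0833
2 6 source 2.5000
3 9 load 2.7778
4 12 source 2.9167
5 15 load 3.0093
6 18 source 3.0556
7 21 load 3.0864
8 24 source 3.1019
9 27 load 3.1121

Γ_L=0.666667, Γ_S=0.500000; launch V₁=5·100/400=1.250000
k=0 src: V=1.2500
k=1 load: inc=1.250000, refl=1.250000·0.666667=0.8333; V=0.000000+1.250000+0.833333=2.0833
k=2 src: inc=0.833333, refl=0.833333·0.500000=0.4167; V=1.250000+0.833333+0.416667=2.5000
k=3 load: inc=0.416667, refl=0.416667·0.666667=0.2778; V=2.083333+0.416667+0.277778=2.7778
k=4 src: inc=0.277778, refl=0.277778·0.500000=0.1389; V=2.500000+0.277778+0.138889=2.9167
k=5 load: inc=0.138889, refl=0.138889·0.666667=0.0926; V=2.777778+0.138889+0.092593=3.0093
k=6 src: inc=0.092593, refl=0.092593·0.500000=0.0463; V=2.916667+0.092593+0.046296=3.0556
k=7 load: inc=0.046296, refl=0.046296·0.666667=0.0309; V=3.009259+0.046296+0.030864=3.0864
k=8 src: inc=0.030864, refl=0.030864·0.500000=0.0154; V=3.055556+0.030864+0.015432=3.1019
k=9 load: inc=0.015432, refl=0.015432·0.666667=0.0103; V=3.086420+0.015432+0.010288=3.1121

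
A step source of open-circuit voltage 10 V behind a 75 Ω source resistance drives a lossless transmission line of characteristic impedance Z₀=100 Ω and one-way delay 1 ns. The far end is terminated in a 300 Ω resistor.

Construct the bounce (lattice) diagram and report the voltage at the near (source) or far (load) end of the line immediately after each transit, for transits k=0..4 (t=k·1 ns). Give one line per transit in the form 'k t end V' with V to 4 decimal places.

Γ_L=0.500000, Γ_S=-0.142857; launch V₁=10·100/175=5.714286
k=0 src: V=5.7143
k=1 load: inc=5.714286, refl=5.714286·0.500000=2.8571; V=0.000000+5.714286+2.857143=8.5714
k=2 src: inc=2.857143, refl=2.857143·-0.142857=-0.4082; V=5.714286+2.857143+-0.408163=8.1633
k=3 load: inc=-0.408163, refl=-0.408163·0.500000=-0.2041; V=8.571429+-0.408163+-0.204082=7.9592
k=4 src: inc=-0.204082, refl=-0.204082·-0.142857=0.0292; V=8.163265+-0.204082+0.029155=7.9883

0 0 source 5.7143
1 1 load 8.5714
2 2 source 8.1633
3 3 load 7.9592
4 4 source 7.9883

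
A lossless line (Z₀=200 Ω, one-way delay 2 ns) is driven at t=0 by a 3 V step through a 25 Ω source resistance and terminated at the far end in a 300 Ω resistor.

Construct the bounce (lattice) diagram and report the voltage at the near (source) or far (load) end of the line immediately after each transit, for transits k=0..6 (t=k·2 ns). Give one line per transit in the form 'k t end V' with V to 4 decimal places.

Γ_L=0.200000, Γ_S=-0.777778; launch V₁=3·200/225=2.666667
k=0 src: V=2.6667
k=1 load: inc=2.666667, refl=2.666667·0.200000=0.5333; V=0.000000+2.666667+0.533333=3.2000
k=2 src: inc=0.533333, refl=0.533333·-0.777778=-0.4148; V=2.666667+0.533333+-0.414815=2.7852
k=3 load: inc=-0.414815, refl=-0.414815·0.200000=-0.0830; V=3.200000+-0.414815+-0.082963=2.7022
k=4 src: inc=-0.082963, refl=-0.082963·-0.777778=0.0645; V=2.785185+-0.082963+0.064527=2.7667
k=5 load: inc=0.064527, refl=0.064527·0.200000=0.0129; V=2.702222+0.064527+0.012905=2.7797
k=6 src: inc=0.012905, refl=0.012905·-0.777778=-0.0100; V=2.766749+0.012905+-0.010037=2.7696

0 0 source 2.6667
1 2 load 3.2000
2 4 source 2.7852
3 6 load 2.7022
4 8 source 2.7667
5 10 load 2.7797
6 12 source 2.7696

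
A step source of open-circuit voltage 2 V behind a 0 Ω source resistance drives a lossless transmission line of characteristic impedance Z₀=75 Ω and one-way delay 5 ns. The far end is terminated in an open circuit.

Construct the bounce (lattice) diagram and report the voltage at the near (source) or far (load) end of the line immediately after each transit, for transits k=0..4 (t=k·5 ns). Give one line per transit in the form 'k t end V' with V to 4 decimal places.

0 0 source 2.0000
1 5 load 4.0000
2 10 source 2.0000
3 15 load 0.0000
4 20 source 2.0000

Γ_L=1.000000, Γ_S=-1.000000; launch V₁=2·75/75=2.000000
k=0 src: V=2.0000
k=1 load: inc=2.000000, refl=2.000000·1.000000=2.0000; V=0.000000+2.000000+2.000000=4.0000
k=2 src: inc=2.000000, refl=2.000000·-1.000000=-2.0000; V=2.000000+2.000000+-2.000000=2.0000
k=3 load: inc=-2.000000, refl=-2.000000·1.000000=-2.0000; V=4.000000+-2.000000+-2.000000=0.0000
k=4 src: inc=-2.000000, refl=-2.000000·-1.000000=2.0000; V=2.000000+-2.000000+2.000000=2.0000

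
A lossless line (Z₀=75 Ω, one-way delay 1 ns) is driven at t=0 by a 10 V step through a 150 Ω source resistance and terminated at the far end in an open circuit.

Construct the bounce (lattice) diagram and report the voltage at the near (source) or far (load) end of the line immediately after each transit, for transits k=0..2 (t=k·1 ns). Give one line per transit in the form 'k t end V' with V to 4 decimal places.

0 0 source 3.3333
1 1 load 6.6667
2 2 source 7.7778

Γ_L=1.000000, Γ_S=0.333333; launch V₁=10·75/225=3.333333
k=0 src: V=3.3333
k=1 load: inc=3.333333, refl=3.333333·1.000000=3.3333; V=0.000000+3.333333+3.333333=6.6667
k=2 src: inc=3.333333, refl=3.333333·0.333333=1.1111; V=3.333333+3.333333+1.111111=7.7778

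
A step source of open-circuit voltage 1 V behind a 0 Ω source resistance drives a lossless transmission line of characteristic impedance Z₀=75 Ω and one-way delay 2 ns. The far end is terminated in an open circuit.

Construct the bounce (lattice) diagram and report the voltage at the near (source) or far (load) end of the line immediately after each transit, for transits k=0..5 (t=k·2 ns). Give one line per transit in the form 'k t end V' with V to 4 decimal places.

Γ_L=1.000000, Γ_S=-1.000000; launch V₁=1·75/75=1.000000
k=0 src: V=1.0000
k=1 load: inc=1.000000, refl=1.000000·1.000000=1.0000; V=0.000000+1.000000+1.000000=2.0000
k=2 src: inc=1.000000, refl=1.000000·-1.000000=-1.0000; V=1.000000+1.000000+-1.000000=1.0000
k=3 load: inc=-1.000000, refl=-1.000000·1.000000=-1.0000; V=2.000000+-1.000000+-1.000000=0.0000
k=4 src: inc=-1.000000, refl=-1.000000·-1.000000=1.0000; V=1.000000+-1.000000+1.000000=1.0000
k=5 load: inc=1.000000, refl=1.000000·1.000000=1.0000; V=0.000000+1.000000+1.000000=2.0000

0 0 source 1.0000
1 2 load 2.0000
2 4 source 1.0000
3 6 load 0.0000
4 8 source 1.0000
5 10 load 2.0000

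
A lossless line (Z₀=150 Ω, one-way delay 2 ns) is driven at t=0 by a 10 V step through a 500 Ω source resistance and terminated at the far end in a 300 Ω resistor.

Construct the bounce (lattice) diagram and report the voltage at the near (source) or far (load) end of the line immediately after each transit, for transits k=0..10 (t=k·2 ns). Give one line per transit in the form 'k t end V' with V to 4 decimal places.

Γ_L=0.333333, Γ_S=0.538462; launch V₁=10·150/650=2.307692
k=0 src: V=2.3077
k=1 load: inc=2.307692, refl=2.307692·0.333333=0.7692; V=0.000000+2.307692+0.769231=3.0769
k=2 src: inc=0.769231, refl=0.769231·0.538462=0.4142; V=2.307692+0.769231+0.414201=3.4911
k=3 load: inc=0.414201, refl=0.414201·0.333333=0.1381; V=3.076923+0.414201+0.138067=3.6292
k=4 src: inc=0.138067, refl=0.138067·0.538462=0.0743; V=3.491124+0.138067+0.074344=3.7035
k=5 load: inc=0.074344, refl=0.074344·0.333333=0.0248; V=3.629191+0.074344+0.024781=3.7283
k=6 src: inc=0.024781, refl=0.024781·0.538462=0.0133; V=3.703535+0.024781+0.013344=3.7417
k=7 load: inc=0.013344, refl=0.013344·0.333333=0.0044; V=3.728316+0.013344+0.004448=3.7461
k=8 src: inc=0.004448, refl=0.004448·0.538462=0.0024; V=3.741660+0.004448+0.002395=3.7485
k=9 load: inc=0.002395, refl=0.002395·0.333333=0.0008; V=3.746108+0.002395+0.000798=3.7493
k=10 src: inc=0.000798, refl=0.000798·0.538462=0.0004; V=3.748503+0.000798+0.000430=3.7497

0 0 source 2.3077
1 2 load 3.0769
2 4 source 3.4911
3 6 load 3.6292
4 8 source 3.7035
5 10 load 3.7283
6 12 source 3.7417
7 14 load 3.7461
8 16 source 3.7485
9 18 load 3.7493
10 20 source 3.7497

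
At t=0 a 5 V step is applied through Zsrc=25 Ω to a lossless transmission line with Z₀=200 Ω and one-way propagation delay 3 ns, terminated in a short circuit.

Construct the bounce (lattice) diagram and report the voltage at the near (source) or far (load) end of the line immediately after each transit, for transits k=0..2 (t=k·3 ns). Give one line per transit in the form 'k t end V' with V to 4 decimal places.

Γ_L=-1.000000, Γ_S=-0.777778; launch V₁=5·200/225=4.444444
k=0 src: V=4.4444
k=1 load: inc=4.444444, refl=4.444444·-1.000000=-4.4444; V=0.000000+4.444444+-4.444444=0.0000
k=2 src: inc=-4.444444, refl=-4.444444·-0.777778=3.4568; V=4.444444+-4.444444+3.456790=3.4568

0 0 source 4.4444
1 3 load 0.0000
2 6 source 3.4568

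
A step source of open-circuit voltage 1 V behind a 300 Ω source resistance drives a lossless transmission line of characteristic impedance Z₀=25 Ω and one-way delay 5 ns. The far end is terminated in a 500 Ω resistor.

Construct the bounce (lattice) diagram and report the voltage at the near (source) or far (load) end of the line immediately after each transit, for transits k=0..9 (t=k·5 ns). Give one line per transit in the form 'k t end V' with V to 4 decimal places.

0 0 source 0.0769
1 5 load 0.1465
2 10 source 0.2054
3 15 load 0.2587
4 20 source 0.3038
5 25 load 0.3446
6 30 source 0.3791
7 35 load 0.4103
8 40 source 0.4367
9 45 load 0.4606

Γ_L=0.904762, Γ_S=0.846154; launch V₁=1·25/325=0.076923
k=0 src: V=0.0769
k=1 load: inc=0.076923, refl=0.076923·0.904762=0.0696; V=0.000000+0.076923+0.069597=0.1465
k=2 src: inc=0.069597, refl=0.069597·0.846154=0.0589; V=0.076923+0.069597+0.058890=0.2054
k=3 load: inc=0.058890, refl=0.058890·0.904762=0.0533; V=0.146520+0.058890+0.053281=0.2587
k=4 src: inc=0.053281, refl=0.053281·0.846154=0.0451; V=0.205410+0.053281+0.045084=0.3038
k=5 load: inc=0.045084, refl=0.045084·0.904762=0.0408; V=0.258691+0.045084+0.040790=0.3446
k=6 src: inc=0.040790, refl=0.040790·0.846154=0.0345; V=0.303775+0.040790+0.034515=0.3791
k=7 load: inc=0.034515, refl=0.034515·0.904762=0.0312; V=0.344566+0.034515+0.031228=0.4103
k=8 src: inc=0.031228, refl=0.031228·0.846154=0.0264; V=0.379081+0.031228+0.026424=0.4367
k=9 load: inc=0.026424, refl=0.026424·0.904762=0.0239; V=0.410309+0.026424+0.023907=0.4606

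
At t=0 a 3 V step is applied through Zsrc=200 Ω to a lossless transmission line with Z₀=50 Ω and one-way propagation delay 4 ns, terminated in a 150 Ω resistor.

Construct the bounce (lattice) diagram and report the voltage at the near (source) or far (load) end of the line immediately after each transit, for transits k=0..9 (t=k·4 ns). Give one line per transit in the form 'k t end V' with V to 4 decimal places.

0 0 source 0.6000
1 4 load 0.9000
2 8 source 1.0800
3 12 load 1.1700
4 16 source 1.2240
5 20 load 1.2510
6 24 source 1.2672
7 28 load 1.2753
8 32 source 1.2802
9 36 load 1.2826

Γ_L=0.500000, Γ_S=0.600000; launch V₁=3·50/250=0.600000
k=0 src: V=0.6000
k=1 load: inc=0.600000, refl=0.600000·0.500000=0.3000; V=0.000000+0.600000+0.300000=0.9000
k=2 src: inc=0.300000, refl=0.300000·0.600000=0.1800; V=0.600000+0.300000+0.180000=1.0800
k=3 load: inc=0.180000, refl=0.180000·0.500000=0.0900; V=0.900000+0.180000+0.090000=1.1700
k=4 src: inc=0.090000, refl=0.090000·0.600000=0.0540; V=1.080000+0.090000+0.054000=1.2240
k=5 load: inc=0.054000, refl=0.054000·0.500000=0.0270; V=1.170000+0.054000+0.027000=1.2510
k=6 src: inc=0.027000, refl=0.027000·0.600000=0.0162; V=1.224000+0.027000+0.016200=1.2672
k=7 load: inc=0.016200, refl=0.016200·0.500000=0.0081; V=1.251000+0.016200+0.008100=1.2753
k=8 src: inc=0.008100, refl=0.008100·0.600000=0.0049; V=1.267200+0.008100+0.004860=1.2802
k=9 load: inc=0.004860, refl=0.004860·0.500000=0.0024; V=1.275300+0.004860+0.002430=1.2826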